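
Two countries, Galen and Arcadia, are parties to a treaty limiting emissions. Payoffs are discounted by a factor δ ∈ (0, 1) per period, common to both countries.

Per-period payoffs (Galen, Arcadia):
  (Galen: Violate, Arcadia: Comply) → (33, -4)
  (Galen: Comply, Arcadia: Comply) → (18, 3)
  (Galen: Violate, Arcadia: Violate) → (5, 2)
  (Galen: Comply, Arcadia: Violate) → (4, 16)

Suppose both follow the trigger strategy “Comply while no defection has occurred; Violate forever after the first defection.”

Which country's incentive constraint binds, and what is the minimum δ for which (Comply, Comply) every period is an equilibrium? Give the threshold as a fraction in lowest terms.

Arcadia; δ ≥ 13/14

Galen: cooperation gives 18 each period; deviation gives 33 once then 5 forever.
  18/(1−δ) ≥ 33 + 5δ/(1−δ) ⇒ δ ≥ 15/28.
Arcadia: cooperation gives 3 each period; deviation gives 16 once then 2 forever.
  δ ≥ 13/14.
Both must hold, so the binding constraint is Arcadia's: δ ≥ 13/14.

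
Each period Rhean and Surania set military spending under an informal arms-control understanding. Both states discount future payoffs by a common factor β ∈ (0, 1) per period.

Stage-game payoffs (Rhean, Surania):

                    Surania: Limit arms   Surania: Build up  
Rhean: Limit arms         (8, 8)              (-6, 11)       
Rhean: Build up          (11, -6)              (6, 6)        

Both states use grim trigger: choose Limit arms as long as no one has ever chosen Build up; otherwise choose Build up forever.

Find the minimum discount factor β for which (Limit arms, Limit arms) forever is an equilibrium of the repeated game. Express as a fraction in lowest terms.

3/5

One-period gain from deviating is 11 − 8 = 3. The loss is 8 − 6 = 2 in every subsequent period, with present value 2·β/(1−β).
Deviation is unprofitable when 2·β/(1−β) ≥ 3, i.e. β/(1−β) ≥ 3/2.
Equivalently β ≥ 3/(3+2) = 3/5.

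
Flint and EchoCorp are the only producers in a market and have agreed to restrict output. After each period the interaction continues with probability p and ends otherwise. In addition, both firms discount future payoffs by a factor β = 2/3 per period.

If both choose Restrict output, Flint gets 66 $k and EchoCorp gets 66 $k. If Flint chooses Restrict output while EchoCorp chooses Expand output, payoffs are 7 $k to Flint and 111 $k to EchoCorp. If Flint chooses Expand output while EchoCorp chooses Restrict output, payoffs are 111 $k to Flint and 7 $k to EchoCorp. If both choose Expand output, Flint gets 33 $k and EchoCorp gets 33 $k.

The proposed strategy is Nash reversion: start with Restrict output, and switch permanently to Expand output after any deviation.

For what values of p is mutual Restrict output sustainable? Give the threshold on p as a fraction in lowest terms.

45/52

With continuation probability p and discount β, the effective per-period discount factor is βp.
Grim-trigger IC: βp ≥ (111−66)/(111−33) = 15/26.
So p ≥ (15/26)/(2/3) = 45/52.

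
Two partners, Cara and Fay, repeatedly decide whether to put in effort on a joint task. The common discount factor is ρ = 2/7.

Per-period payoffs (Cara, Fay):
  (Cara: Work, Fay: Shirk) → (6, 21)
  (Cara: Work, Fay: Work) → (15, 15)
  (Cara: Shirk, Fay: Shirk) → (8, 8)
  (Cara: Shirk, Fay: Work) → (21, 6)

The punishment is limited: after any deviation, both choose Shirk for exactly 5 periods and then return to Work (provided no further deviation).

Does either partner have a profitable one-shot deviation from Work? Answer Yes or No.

Comparing payoff streams over the 6 periods until play realigns: cooperate → 15(1+ρ+…+ρ^5); deviate → 21 + 8(ρ+…+ρ^5).
Cooperation is sustained iff (15−8)(ρ+…+ρ^5) ≥ 21−15.
ρ+…+ρ^5 = 2/7·(1−(2/7)^5)/(1−2/7) = 0.3992, and (21−15)/(15−8) = 0.8571.
0.3992 < 0.8571, so cooperation is not sustainable.

Yes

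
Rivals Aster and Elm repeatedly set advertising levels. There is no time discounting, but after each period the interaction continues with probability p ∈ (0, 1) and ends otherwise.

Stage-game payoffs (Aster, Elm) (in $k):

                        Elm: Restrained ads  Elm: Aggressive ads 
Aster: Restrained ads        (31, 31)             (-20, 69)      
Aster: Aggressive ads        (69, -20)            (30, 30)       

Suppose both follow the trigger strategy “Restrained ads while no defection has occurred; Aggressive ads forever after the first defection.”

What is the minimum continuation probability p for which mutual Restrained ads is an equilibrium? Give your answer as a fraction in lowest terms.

With no time discounting, the continuation probability p plays the role of the discount factor.
Grim-trigger IC: 31/(1−p) ≥ 69 + 30p/(1−p) ⇒ p ≥ (69−31)/(69−30) = 38/39.

38/39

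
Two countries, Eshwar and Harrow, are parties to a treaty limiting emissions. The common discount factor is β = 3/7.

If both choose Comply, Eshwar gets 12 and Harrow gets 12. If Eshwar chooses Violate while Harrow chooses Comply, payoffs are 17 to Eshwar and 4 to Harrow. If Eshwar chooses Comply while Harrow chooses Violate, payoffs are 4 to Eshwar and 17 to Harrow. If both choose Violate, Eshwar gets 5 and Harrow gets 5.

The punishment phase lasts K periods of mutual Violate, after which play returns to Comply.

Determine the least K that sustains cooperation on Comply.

No profitable deviation requires (12−5)(β+…+β^K) ≥ 17−12, i.e. β+…+β^K ≥ 5/7 ≈ 0.7143.
With β = 3/7, the partial sums are K=1: 0.4286, K=2: 0.6122, K=3: 0.6910, K=4: 0.7247.
K = 4 is the first length at which the sum reaches 0.7143.

4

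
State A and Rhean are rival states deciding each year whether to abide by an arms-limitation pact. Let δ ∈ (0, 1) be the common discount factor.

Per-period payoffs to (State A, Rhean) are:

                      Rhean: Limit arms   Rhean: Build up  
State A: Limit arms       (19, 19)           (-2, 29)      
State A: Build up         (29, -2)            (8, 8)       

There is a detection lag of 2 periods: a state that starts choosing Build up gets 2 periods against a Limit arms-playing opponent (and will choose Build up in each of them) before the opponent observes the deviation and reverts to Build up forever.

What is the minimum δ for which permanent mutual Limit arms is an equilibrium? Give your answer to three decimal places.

A deviator earns 29 for 2 periods, then 8 forever; cooperating earns 19 forever. Multiplying the IC by (1−δ):
19 ≥ 29(1−δ^2) + 8δ^2, so 21·δ^2 ≥ 10 and δ^2 ≥ 10/21.
δ ≥ (10/21)^(1/2) ≈ 0.690.

0.690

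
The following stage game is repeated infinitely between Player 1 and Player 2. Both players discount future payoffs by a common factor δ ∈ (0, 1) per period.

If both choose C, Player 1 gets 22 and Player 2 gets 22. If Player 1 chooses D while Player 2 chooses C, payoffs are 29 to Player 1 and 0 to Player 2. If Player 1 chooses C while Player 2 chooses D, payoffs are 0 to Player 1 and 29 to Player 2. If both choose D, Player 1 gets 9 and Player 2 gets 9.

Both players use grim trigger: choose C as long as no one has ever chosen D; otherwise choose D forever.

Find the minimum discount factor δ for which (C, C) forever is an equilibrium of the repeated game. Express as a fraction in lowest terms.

Cooperation forever yields 22 each period: 22/(1−δ).
Deviating yields 29 once, then 9 forever: 29 + 9δ/(1−δ).
No profitable deviation requires 22/(1−δ) ≥ 29 + 9δ/(1−δ).
Multiplying by (1−δ): 22 ≥ 29(1−δ) + 9δ = 29 − 20δ.
So 20δ ≥ 7, i.e. δ ≥ 7/20.

7/20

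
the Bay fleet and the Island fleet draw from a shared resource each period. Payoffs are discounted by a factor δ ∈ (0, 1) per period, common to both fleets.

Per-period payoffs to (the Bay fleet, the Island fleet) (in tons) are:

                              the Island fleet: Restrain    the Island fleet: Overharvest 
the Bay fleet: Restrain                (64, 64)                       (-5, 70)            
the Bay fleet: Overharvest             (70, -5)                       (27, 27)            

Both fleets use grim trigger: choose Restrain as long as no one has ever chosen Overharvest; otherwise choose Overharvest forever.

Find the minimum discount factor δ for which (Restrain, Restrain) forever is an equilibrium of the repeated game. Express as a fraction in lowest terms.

6/43

64/(1−δ) ≥ 70 + 27δ/(1−δ)
64 ≥ 70 − 43δ
δ ≥ 6/43.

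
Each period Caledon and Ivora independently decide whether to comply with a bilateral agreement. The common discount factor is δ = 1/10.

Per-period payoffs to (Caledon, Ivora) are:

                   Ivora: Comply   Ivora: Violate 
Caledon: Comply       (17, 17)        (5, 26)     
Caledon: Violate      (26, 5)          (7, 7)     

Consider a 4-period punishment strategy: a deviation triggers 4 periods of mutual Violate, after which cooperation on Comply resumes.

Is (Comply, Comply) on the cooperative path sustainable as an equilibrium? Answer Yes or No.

Comparing payoff streams over the 5 periods until play realigns: cooperate → 17(1+δ+…+δ^4); deviate → 26 + 7(δ+…+δ^4).
Cooperation is sustained iff (17−7)(δ+…+δ^4) ≥ 26−17.
δ+…+δ^4 = 1/10·(1−(1/10)^4)/(1−1/10) = 0.1111, and (26−17)/(17−7) = 0.9000.
0.1111 < 0.9000, so cooperation is not sustainable.

No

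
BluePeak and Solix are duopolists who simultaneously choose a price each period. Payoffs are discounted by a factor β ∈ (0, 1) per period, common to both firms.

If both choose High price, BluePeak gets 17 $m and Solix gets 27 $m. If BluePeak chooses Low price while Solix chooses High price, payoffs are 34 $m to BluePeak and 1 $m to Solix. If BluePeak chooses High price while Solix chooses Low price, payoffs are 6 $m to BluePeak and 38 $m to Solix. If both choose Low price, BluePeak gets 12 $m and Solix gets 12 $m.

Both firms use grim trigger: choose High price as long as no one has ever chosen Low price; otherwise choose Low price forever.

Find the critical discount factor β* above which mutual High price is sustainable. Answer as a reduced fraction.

BluePeak: cooperation gives 17 each period; deviation gives 34 once then 12 forever.
  17/(1−β) ≥ 34 + 12β/(1−β) ⇒ β ≥ 17/22.
Solix: cooperation gives 27 each period; deviation gives 38 once then 12 forever.
  β ≥ 11/26.
Both must hold, so the binding constraint is BluePeak's: β ≥ 17/22.

17/22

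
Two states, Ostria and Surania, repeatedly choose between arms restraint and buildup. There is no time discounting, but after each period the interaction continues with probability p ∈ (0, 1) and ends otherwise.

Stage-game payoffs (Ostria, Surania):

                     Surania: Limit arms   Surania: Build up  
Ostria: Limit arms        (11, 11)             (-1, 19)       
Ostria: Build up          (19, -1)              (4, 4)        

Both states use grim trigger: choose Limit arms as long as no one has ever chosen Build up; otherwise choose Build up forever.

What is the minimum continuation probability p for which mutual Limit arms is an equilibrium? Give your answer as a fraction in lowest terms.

With no time discounting, the continuation probability p plays the role of the discount factor.
Grim-trigger IC: 11/(1−p) ≥ 19 + 4p/(1−p) ⇒ p ≥ (19−11)/(19−4) = 8/15.

8/15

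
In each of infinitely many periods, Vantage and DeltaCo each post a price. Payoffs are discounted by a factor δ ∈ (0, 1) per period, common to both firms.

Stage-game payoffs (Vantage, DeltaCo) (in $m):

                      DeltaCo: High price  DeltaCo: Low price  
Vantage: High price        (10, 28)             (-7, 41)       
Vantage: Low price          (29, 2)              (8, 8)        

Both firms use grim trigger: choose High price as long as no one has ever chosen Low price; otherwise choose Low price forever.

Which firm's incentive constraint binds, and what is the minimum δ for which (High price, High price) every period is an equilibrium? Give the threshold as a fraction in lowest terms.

Vantage; δ ≥ 19/21

Vantage: cooperation gives 10 each period; deviation gives 29 once then 8 forever.
  10/(1−δ) ≥ 29 + 8δ/(1−δ) ⇒ δ ≥ 19/21.
DeltaCo: cooperation gives 28 each period; deviation gives 41 once then 8 forever.
  δ ≥ 13/33.
Both must hold, so the binding constraint is Vantage's: δ ≥ 19/21.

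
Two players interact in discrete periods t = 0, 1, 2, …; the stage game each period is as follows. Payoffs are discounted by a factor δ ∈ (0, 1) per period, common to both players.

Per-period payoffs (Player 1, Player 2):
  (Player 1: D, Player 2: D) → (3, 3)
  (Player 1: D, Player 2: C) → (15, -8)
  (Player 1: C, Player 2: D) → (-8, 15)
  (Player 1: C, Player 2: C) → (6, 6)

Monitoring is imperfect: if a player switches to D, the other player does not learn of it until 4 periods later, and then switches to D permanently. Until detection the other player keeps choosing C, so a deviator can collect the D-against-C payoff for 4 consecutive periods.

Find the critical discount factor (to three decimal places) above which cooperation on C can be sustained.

0.931

The best deviation is to choose D for all 4 undetected periods, earning 15 each, then 3 forever once detected.
Deviation value: 15(1−δ^4)/(1−δ) + 3δ^4/(1−δ); cooperation value: 6/(1−δ).
IC: 6 ≥ 15(1−δ^4) + 3δ^4 = 15 − 12δ^4.
So δ^4 ≥ 9/12 = 3/4, giving δ ≥ (3/4)^(1/4) ≈ 0.931.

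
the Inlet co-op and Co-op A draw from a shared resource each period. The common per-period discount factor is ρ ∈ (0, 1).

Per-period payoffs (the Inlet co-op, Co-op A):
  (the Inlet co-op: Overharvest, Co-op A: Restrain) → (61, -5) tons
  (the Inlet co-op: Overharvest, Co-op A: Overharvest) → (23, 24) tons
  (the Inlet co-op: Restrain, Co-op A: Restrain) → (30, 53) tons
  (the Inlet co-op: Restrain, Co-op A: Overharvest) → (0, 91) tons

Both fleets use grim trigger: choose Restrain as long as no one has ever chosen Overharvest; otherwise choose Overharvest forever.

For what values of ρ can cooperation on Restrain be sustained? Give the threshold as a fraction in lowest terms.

the Inlet co-op's threshold: (61−30)/(61−23) = 31/38.
Co-op A's threshold: (91−53)/(91−24) = 38/67.
31/38 > 38/67, so the Inlet co-op binds and ρ* = 31/38.

31/38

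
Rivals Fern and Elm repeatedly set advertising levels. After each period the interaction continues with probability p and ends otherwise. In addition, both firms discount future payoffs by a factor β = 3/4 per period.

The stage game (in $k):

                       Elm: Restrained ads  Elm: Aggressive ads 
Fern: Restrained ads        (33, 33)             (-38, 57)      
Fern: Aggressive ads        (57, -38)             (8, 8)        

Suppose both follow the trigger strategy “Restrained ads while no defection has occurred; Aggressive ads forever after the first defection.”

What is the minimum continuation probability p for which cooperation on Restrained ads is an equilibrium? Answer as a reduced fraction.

32/49

With continuation probability p and discount β, the effective per-period discount factor is βp.
Grim-trigger IC: βp ≥ (57−33)/(57−8) = 24/49.
So p ≥ (24/49)/(3/4) = 32/49.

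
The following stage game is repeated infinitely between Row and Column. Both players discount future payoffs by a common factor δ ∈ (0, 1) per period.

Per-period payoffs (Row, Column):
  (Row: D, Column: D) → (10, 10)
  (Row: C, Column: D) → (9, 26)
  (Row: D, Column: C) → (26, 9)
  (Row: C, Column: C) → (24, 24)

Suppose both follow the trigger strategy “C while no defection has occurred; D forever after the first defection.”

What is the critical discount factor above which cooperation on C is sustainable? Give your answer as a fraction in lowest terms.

Under grim trigger the critical discount factor is (T−C)/(T−P) with T = 26, C = 24, P = 10.
δ* = (26−24)/(26−10) = 2/16 = 1/8.

1/8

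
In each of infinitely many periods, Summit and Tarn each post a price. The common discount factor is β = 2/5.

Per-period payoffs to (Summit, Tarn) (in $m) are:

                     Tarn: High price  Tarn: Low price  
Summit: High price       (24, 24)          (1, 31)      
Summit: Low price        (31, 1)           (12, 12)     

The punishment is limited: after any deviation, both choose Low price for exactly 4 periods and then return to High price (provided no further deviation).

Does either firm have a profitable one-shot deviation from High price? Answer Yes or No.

A one-shot deviation gives 31 now, then 12 for 4 periods, then back to 24.
Gain from deviating: (31−24) today; loss: (24−12) in each of the next 4 periods.
No-deviation condition: (24−12)(β+…+β^4) ≥ 31−24, i.e. β+…+β^4 ≥ 7/12.
At β = 2/5: β+…+β^4 = 0.6496 ≥ 0.5833.
So cooperation is sustainable.

No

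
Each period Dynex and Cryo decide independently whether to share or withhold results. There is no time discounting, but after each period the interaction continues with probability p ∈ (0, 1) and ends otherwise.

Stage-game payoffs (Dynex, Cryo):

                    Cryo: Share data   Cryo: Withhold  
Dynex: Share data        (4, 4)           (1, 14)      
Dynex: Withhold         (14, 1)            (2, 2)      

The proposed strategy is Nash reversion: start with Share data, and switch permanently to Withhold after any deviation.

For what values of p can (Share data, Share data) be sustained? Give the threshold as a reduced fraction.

5/6

With no time discounting, the continuation probability p plays the role of the discount factor.
Grim-trigger IC: 4/(1−p) ≥ 14 + 2p/(1−p) ⇒ p ≥ (14−4)/(14−2) = 5/6.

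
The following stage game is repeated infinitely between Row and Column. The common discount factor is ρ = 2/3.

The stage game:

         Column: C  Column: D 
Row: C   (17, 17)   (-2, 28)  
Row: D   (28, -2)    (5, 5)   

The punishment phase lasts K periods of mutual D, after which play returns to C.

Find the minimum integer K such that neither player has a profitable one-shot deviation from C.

2

Need Σ_{k=1}^{K} ρ^k ≥ (28−17)/(17−5) = 0.9167 at ρ = 2/3.
At K = 1 the sum is 0.6667 < 0.9167; at K = 2 it is 1.1111 ≥ 0.9167.
So the minimum punishment length is K = 2.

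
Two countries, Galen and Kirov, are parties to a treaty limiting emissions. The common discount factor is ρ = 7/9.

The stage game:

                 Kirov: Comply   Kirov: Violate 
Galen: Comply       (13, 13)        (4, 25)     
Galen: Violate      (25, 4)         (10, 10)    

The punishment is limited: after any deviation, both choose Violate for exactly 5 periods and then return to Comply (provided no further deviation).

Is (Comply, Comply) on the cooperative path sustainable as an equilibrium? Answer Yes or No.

No

Comparing payoff streams over the 6 periods until play realigns: cooperate → 13(1+ρ+…+ρ^5); deviate → 25 + 10(ρ+…+ρ^5).
Cooperation is sustained iff (13−10)(ρ+…+ρ^5) ≥ 25−13.
ρ+…+ρ^5 = 7/9·(1−(7/9)^5)/(1−7/9) = 2.5038, and (25−13)/(13−10) = 4.0000.
2.5038 < 4.0000, so cooperation is not sustainable.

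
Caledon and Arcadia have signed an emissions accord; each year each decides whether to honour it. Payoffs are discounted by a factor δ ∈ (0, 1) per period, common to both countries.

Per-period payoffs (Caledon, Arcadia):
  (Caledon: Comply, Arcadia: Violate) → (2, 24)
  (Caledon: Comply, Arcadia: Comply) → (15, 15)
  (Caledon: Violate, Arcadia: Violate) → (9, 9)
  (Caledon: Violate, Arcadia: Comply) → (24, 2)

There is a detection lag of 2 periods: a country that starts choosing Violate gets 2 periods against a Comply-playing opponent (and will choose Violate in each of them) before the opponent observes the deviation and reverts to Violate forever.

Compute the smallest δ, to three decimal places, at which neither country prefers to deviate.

A deviator earns 24 for 2 periods, then 9 forever; cooperating earns 15 forever. Multiplying the IC by (1−δ):
15 ≥ 24(1−δ^2) + 9δ^2, so 15·δ^2 ≥ 9 and δ^2 ≥ 3/5.
δ ≥ (3/5)^(1/2) ≈ 0.775.

0.775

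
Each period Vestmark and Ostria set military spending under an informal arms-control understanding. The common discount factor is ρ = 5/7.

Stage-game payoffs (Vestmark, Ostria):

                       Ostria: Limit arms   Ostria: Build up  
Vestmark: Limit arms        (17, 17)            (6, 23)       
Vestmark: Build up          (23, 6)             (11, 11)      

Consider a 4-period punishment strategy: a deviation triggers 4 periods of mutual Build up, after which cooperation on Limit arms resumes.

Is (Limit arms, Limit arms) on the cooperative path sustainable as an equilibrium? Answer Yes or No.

Comparing payoff streams over the 5 periods until play realigns: cooperate → 17(1+ρ+…+ρ^4); deviate → 23 + 11(ρ+…+ρ^4).
Cooperation is sustained iff (17−11)(ρ+…+ρ^4) ≥ 23−17.
ρ+…+ρ^4 = 5/7·(1−(5/7)^4)/(1−5/7) = 1.8492, and (23−17)/(17−11) = 1.0000.
1.8492 ≥ 1.0000, so cooperation is sustainable.

Yes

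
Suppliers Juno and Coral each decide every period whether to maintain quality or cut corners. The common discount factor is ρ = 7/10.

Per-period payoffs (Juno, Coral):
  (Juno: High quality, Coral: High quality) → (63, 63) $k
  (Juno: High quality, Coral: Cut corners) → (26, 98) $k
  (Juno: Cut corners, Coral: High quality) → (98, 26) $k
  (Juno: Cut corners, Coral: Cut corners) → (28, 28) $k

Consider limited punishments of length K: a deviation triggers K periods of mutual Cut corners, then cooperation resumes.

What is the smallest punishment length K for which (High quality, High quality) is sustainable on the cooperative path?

2

Need Σ_{k=1}^{K} ρ^k ≥ (98−63)/(63−28) = 1.0000 at ρ = 7/10.
At K = 1 the sum is 0.7000 < 1.0000; at K = 2 it is 1.1900 ≥ 1.0000.
So the minimum punishment length is K = 2.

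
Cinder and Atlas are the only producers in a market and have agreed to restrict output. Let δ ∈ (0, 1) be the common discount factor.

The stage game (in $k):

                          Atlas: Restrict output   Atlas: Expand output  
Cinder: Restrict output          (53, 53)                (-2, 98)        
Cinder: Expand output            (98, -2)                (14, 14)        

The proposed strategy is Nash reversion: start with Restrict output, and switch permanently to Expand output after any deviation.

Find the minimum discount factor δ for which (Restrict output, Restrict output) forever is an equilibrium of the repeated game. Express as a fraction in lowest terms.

Cooperation forever yields 53 each period: 53/(1−δ).
Deviating yields 98 once, then 14 forever: 98 + 14δ/(1−δ).
No profitable deviation requires 53/(1−δ) ≥ 98 + 14δ/(1−δ).
Multiplying by (1−δ): 53 ≥ 98(1−δ) + 14δ = 98 − 84δ.
So 84δ ≥ 45, i.e. δ ≥ 45/84 = 15/28.

15/28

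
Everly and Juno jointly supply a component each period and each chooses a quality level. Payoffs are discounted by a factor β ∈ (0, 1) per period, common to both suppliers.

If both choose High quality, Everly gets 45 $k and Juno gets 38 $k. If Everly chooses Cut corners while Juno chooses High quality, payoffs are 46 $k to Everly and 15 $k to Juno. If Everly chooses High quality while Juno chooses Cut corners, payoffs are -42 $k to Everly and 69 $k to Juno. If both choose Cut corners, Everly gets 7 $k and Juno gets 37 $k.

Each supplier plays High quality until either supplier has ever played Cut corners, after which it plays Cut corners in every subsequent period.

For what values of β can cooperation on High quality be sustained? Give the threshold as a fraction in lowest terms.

31/32

For Everly: deviation gain 46−45 = 1, per-period punishment loss 45−7 = 38. IC gives β ≥ 1/39.
For Juno: gain 31, loss 1 per period, so β ≥ 31/32.
The tighter constraint is Juno's, so cooperation needs β ≥ 31/32.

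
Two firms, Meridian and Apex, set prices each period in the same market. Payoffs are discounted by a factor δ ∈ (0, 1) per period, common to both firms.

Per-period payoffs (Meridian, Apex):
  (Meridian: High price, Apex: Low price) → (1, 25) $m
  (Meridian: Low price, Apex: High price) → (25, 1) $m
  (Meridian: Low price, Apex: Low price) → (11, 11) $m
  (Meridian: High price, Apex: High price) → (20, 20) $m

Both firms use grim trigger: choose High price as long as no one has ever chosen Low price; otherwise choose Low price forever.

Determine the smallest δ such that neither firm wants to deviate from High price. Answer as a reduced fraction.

20/(1−δ) ≥ 25 + 11δ/(1−δ)
20 ≥ 25 − 14δ
δ ≥ 5/14.

5/14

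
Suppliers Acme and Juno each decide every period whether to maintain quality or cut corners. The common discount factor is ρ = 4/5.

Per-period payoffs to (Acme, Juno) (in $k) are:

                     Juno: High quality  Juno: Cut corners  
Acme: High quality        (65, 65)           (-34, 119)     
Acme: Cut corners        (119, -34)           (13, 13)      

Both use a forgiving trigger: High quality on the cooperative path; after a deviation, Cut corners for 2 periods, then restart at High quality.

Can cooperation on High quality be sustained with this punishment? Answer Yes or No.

Yes

IC: ρ+…+ρ^2 ≥ (119−65)/(65−13) = 27/26.
At ρ = 4/5: partial sum = 1.4400 ≥ 1.0385. Cooperation sustainable.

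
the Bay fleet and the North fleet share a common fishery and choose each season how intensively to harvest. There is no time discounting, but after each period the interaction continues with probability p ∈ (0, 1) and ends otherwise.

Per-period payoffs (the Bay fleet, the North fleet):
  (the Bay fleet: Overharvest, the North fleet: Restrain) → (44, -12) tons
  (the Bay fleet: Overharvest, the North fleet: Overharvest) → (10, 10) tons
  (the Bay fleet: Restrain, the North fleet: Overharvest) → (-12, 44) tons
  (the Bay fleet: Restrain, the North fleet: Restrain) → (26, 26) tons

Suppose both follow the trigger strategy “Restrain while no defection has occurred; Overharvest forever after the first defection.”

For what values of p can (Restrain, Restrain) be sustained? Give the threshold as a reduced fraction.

9/17

With no time discounting, the continuation probability p plays the role of the discount factor.
Grim-trigger IC: 26/(1−p) ≥ 44 + 10p/(1−p) ⇒ p ≥ (44−26)/(44−10) = 9/17.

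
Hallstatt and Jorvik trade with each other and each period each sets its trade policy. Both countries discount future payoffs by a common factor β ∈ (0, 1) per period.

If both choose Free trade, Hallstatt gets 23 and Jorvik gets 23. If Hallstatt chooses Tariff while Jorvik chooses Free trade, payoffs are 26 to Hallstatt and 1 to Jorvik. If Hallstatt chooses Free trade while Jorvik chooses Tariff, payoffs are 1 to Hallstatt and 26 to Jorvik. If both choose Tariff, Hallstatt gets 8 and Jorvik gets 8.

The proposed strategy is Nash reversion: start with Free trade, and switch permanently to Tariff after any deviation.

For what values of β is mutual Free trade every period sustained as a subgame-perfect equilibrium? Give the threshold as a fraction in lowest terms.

1/6

23/(1−β) ≥ 26 + 8β/(1−β)
23 ≥ 26 − 18β
β ≥ 3/18 = 1/6.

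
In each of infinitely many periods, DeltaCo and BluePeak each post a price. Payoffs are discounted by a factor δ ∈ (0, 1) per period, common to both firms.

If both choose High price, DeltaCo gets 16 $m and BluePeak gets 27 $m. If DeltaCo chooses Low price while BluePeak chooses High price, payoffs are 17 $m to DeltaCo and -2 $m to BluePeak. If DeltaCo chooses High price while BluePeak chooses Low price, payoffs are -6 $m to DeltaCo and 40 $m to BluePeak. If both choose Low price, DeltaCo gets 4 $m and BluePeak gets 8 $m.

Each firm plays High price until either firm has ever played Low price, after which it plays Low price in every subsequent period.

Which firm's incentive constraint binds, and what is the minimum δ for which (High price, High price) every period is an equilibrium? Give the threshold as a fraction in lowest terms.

BluePeak; δ ≥ 13/32

DeltaCo: cooperation gives 16 each period; deviation gives 17 once then 4 forever.
  16/(1−δ) ≥ 17 + 4δ/(1−δ) ⇒ δ ≥ 1/13.
BluePeak: cooperation gives 27 each period; deviation gives 40 once then 8 forever.
  δ ≥ 13/32.
Both must hold, so the binding constraint is BluePeak's: δ ≥ 13/32.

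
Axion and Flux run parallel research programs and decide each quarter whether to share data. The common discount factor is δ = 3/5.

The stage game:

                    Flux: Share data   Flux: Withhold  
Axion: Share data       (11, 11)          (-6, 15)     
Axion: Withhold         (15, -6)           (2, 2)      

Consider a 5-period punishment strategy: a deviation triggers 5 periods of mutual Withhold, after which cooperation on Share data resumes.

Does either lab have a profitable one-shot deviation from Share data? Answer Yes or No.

No

IC: δ+…+δ^5 ≥ (15−11)/(11−2) = 4/9.
At δ = 3/5: partial sum = 1.3834 ≥ 0.4444. Cooperation sustainable.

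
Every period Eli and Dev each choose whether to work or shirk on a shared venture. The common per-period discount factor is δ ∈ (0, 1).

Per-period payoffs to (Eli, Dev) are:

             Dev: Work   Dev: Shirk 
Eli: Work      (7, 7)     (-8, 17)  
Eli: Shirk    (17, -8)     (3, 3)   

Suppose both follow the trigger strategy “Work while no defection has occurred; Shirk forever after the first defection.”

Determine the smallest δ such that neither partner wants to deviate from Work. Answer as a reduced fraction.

7/(1−δ) ≥ 17 + 3δ/(1−δ)
7 ≥ 17 − 14δ
δ ≥ 10/14 = 5/7.

5/7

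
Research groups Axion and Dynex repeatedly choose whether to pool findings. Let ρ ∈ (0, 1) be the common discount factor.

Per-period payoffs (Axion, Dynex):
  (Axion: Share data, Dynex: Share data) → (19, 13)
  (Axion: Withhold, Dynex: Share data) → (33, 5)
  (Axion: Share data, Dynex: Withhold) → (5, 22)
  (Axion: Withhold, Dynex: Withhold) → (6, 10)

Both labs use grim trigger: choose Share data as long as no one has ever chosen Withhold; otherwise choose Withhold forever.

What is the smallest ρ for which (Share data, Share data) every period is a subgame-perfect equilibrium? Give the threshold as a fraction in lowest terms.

3/4

Axion: cooperation gives 19 each period; deviation gives 33 once then 6 forever.
  19/(1−ρ) ≥ 33 + 6ρ/(1−ρ) ⇒ ρ ≥ 14/27.
Dynex: cooperation gives 13 each period; deviation gives 22 once then 10 forever.
  ρ ≥ 9/12 = 3/4.
Both must hold, so the binding constraint is Dynex's: ρ ≥ 3/4.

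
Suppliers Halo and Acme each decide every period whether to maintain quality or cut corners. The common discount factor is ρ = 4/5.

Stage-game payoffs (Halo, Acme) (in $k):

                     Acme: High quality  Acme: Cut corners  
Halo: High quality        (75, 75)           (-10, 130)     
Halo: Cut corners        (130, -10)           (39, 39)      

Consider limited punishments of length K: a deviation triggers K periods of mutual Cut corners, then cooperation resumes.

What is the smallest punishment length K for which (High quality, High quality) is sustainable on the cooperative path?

Need Σ_{k=1}^{K} ρ^k ≥ (130−75)/(75−39) = 1.5278 at ρ = 4/5.
At K = 2 the sum is 1.4400 < 1.5278; at K = 3 it is 1.9520 ≥ 1.5278.
So the minimum punishment length is K = 3.

3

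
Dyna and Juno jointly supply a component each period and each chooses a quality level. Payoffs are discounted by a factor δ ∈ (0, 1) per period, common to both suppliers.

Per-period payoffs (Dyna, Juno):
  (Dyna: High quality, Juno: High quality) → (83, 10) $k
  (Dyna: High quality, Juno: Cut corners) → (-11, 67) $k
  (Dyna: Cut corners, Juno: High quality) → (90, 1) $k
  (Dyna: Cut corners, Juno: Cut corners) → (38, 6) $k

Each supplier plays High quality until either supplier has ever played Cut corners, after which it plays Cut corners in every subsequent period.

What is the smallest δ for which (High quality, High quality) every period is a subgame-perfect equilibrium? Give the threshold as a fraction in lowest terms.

Dyna's threshold: (90−83)/(90−38) = 7/52.
Juno's threshold: (67−10)/(67−6) = 57/61.
7/52 < 57/61, so Juno binds and δ* = 57/61.

57/61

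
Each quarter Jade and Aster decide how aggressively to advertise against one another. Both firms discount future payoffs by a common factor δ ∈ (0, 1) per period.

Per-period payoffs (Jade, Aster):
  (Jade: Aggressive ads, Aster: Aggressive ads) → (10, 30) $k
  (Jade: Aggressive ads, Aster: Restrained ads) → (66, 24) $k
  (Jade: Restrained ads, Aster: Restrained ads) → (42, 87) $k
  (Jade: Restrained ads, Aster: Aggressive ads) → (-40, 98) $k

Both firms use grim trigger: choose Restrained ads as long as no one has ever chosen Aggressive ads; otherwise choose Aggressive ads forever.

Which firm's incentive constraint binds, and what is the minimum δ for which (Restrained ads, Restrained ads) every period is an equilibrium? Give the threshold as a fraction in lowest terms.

Jade; δ ≥ 3/7

For Jade: deviation gain 66−42 = 24, per-period punishment loss 42−10 = 32. IC gives δ ≥ 24/56 = 3/7.
For Aster: gain 11, loss 57 per period, so δ ≥ 11/68.
The tighter constraint is Jade's, so cooperation needs δ ≥ 3/7.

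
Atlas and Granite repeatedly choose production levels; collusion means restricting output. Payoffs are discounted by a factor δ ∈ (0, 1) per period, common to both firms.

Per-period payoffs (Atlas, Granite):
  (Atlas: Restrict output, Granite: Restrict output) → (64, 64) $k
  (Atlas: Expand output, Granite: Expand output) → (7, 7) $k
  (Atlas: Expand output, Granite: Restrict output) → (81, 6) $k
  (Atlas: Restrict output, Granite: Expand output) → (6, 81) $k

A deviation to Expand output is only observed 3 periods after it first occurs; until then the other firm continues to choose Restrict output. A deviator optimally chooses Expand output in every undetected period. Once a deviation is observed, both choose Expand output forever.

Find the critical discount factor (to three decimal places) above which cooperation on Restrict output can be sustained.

0.612

Deviating for the 3 undetected periods gains 81−64 = 17 per period over cooperation, then loses 64−7 = 57 per period forever once punishment starts.
Gain: 17(1 + δ + … + δ^2); loss: 57·δ^3/(1−δ).
No profitable deviation ⇔ 17(1−δ^3) ≤ 57·δ^3, i.e. δ^3 ≥ 17/(17+57) = 17/74.
Hence δ ≥ (17/74)^(1/3) ≈ 0.612.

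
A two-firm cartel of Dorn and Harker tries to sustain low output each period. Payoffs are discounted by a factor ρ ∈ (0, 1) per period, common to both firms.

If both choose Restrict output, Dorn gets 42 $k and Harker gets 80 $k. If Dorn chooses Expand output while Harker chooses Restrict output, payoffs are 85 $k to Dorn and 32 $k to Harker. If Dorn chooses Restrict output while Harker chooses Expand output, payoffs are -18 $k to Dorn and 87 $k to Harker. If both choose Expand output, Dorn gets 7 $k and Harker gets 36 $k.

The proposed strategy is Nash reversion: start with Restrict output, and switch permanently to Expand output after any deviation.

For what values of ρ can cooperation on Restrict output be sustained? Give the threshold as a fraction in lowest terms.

For Dorn: deviation gain 85−42 = 43, per-period punishment loss 42−7 = 35. IC gives ρ ≥ 43/78.
For Harker: gain 7, loss 44 per period, so ρ ≥ 7/51.
The tighter constraint is Dorn's, so cooperation needs ρ ≥ 43/78.

43/78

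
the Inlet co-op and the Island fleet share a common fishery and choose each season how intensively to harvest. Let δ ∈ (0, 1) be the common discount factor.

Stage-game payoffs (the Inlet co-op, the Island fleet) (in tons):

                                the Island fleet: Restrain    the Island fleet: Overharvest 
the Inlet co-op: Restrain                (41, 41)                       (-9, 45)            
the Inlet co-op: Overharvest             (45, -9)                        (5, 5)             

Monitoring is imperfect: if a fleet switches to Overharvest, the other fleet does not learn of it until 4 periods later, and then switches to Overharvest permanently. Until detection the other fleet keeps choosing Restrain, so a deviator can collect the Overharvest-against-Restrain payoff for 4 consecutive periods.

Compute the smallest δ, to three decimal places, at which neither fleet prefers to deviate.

0.562

Deviating for the 4 undetected periods gains 45−41 = 4 per period over cooperation, then loses 41−5 = 36 per period forever once punishment starts.
Gain: 4(1 + δ + … + δ^3); loss: 36·δ^4/(1−δ).
No profitable deviation ⇔ 4(1−δ^4) ≤ 36·δ^4, i.e. δ^4 ≥ 4/(4+36) = 1/10.
Hence δ ≥ (1/10)^(1/4) ≈ 0.562.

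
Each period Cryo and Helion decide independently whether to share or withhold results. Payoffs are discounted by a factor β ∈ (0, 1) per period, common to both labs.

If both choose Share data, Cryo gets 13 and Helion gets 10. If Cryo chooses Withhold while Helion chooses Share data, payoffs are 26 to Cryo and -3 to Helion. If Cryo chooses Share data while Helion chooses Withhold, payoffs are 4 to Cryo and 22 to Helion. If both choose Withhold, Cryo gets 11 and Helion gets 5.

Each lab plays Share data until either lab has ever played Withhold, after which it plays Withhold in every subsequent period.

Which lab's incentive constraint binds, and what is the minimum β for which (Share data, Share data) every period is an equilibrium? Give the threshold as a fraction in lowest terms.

Cryo's threshold: (26−13)/(26−11) = 13/15.
Helion's threshold: (22−10)/(22−5) = 12/17.
13/15 > 12/17, so Cryo binds and β* = 13/15.

Cryo; β ≥ 13/15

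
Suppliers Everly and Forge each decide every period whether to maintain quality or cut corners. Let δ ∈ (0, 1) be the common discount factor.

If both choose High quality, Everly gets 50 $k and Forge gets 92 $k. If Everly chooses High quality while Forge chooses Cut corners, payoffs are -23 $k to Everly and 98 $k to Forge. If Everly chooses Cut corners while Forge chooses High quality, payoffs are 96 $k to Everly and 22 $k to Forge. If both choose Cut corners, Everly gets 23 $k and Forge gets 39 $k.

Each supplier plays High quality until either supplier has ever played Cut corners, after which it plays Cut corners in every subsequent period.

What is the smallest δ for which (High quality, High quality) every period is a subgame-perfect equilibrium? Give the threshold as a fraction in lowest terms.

46/73

Everly's threshold: (96−50)/(96−23) = 46/73.
Forge's threshold: (98−92)/(98−39) = 6/59.
46/73 > 6/59, so Everly binds and δ* = 46/73.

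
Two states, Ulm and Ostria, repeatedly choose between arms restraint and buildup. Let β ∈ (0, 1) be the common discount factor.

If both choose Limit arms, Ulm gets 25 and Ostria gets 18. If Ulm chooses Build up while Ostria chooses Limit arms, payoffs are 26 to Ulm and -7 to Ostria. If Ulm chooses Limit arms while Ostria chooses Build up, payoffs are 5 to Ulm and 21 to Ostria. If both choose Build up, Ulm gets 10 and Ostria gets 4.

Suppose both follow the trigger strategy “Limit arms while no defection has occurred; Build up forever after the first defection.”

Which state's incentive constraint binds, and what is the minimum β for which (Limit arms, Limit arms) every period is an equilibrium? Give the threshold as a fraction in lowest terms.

Ostria; β ≥ 3/17

For Ulm: deviation gain 26−25 = 1, per-period punishment loss 25−10 = 15. IC gives β ≥ 1/16.
For Ostria: gain 3, loss 14 per period, so β ≥ 3/17.
The tighter constraint is Ostria's, so cooperation needs β ≥ 3/17.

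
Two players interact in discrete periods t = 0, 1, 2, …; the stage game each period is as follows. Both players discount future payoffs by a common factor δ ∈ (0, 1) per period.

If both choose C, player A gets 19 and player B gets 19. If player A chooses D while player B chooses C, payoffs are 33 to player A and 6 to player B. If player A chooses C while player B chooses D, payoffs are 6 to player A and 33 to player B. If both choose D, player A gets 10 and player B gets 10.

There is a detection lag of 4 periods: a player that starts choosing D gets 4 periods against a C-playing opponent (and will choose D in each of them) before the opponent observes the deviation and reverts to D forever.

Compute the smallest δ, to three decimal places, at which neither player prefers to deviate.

0.883

Deviating for the 4 undetected periods gains 33−19 = 14 per period over cooperation, then loses 19−10 = 9 per period forever once punishment starts.
Gain: 14(1 + δ + … + δ^3); loss: 9·δ^4/(1−δ).
No profitable deviation ⇔ 14(1−δ^4) ≤ 9·δ^4, i.e. δ^4 ≥ 14/(14+9) = 14/23.
Hence δ ≥ (14/23)^(1/4) ≈ 0.883.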